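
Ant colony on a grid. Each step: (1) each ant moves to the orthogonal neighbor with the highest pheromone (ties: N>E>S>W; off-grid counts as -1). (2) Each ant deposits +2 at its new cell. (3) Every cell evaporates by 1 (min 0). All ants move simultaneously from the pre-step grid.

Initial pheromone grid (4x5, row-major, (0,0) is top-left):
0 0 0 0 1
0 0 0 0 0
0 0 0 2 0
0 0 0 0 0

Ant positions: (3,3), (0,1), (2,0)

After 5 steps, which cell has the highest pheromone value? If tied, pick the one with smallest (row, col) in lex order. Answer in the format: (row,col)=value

Step 1: ant0:(3,3)->N->(2,3) | ant1:(0,1)->E->(0,2) | ant2:(2,0)->N->(1,0)
  grid max=3 at (2,3)
Step 2: ant0:(2,3)->N->(1,3) | ant1:(0,2)->E->(0,3) | ant2:(1,0)->N->(0,0)
  grid max=2 at (2,3)
Step 3: ant0:(1,3)->S->(2,3) | ant1:(0,3)->S->(1,3) | ant2:(0,0)->E->(0,1)
  grid max=3 at (2,3)
Step 4: ant0:(2,3)->N->(1,3) | ant1:(1,3)->S->(2,3) | ant2:(0,1)->E->(0,2)
  grid max=4 at (2,3)
Step 5: ant0:(1,3)->S->(2,3) | ant1:(2,3)->N->(1,3) | ant2:(0,2)->E->(0,3)
  grid max=5 at (2,3)
Final grid:
  0 0 0 1 0
  0 0 0 4 0
  0 0 0 5 0
  0 0 0 0 0
Max pheromone 5 at (2,3)

Answer: (2,3)=5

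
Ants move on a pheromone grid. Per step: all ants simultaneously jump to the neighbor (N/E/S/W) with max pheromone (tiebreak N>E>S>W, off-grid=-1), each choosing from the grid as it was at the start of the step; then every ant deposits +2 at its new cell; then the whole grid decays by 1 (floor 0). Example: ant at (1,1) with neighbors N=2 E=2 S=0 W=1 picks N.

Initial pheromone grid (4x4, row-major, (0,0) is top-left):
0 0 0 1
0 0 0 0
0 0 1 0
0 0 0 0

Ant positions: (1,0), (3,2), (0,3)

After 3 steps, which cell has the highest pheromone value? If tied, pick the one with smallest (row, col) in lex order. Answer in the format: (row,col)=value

Answer: (2,2)=2

Derivation:
Step 1: ant0:(1,0)->N->(0,0) | ant1:(3,2)->N->(2,2) | ant2:(0,3)->S->(1,3)
  grid max=2 at (2,2)
Step 2: ant0:(0,0)->E->(0,1) | ant1:(2,2)->N->(1,2) | ant2:(1,3)->N->(0,3)
  grid max=1 at (0,1)
Step 3: ant0:(0,1)->E->(0,2) | ant1:(1,2)->S->(2,2) | ant2:(0,3)->S->(1,3)
  grid max=2 at (2,2)
Final grid:
  0 0 1 0
  0 0 0 1
  0 0 2 0
  0 0 0 0
Max pheromone 2 at (2,2)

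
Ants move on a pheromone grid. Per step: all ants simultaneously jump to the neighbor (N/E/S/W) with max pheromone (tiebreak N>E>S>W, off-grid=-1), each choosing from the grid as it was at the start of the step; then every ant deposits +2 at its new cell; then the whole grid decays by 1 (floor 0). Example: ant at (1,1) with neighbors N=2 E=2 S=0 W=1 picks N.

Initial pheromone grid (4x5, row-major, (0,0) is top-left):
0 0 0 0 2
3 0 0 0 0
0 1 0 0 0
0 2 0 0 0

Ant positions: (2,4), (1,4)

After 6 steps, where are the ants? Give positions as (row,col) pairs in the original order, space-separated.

Step 1: ant0:(2,4)->N->(1,4) | ant1:(1,4)->N->(0,4)
  grid max=3 at (0,4)
Step 2: ant0:(1,4)->N->(0,4) | ant1:(0,4)->S->(1,4)
  grid max=4 at (0,4)
Step 3: ant0:(0,4)->S->(1,4) | ant1:(1,4)->N->(0,4)
  grid max=5 at (0,4)
Step 4: ant0:(1,4)->N->(0,4) | ant1:(0,4)->S->(1,4)
  grid max=6 at (0,4)
Step 5: ant0:(0,4)->S->(1,4) | ant1:(1,4)->N->(0,4)
  grid max=7 at (0,4)
Step 6: ant0:(1,4)->N->(0,4) | ant1:(0,4)->S->(1,4)
  grid max=8 at (0,4)

(0,4) (1,4)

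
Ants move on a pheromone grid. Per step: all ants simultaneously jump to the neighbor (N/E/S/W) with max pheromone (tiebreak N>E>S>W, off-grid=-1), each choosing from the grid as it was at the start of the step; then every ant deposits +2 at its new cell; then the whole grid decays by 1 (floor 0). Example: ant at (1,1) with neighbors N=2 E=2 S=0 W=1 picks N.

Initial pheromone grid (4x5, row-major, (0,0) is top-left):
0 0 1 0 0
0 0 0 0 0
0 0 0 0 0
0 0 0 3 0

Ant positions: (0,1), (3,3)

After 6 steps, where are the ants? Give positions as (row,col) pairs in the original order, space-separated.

Step 1: ant0:(0,1)->E->(0,2) | ant1:(3,3)->N->(2,3)
  grid max=2 at (0,2)
Step 2: ant0:(0,2)->E->(0,3) | ant1:(2,3)->S->(3,3)
  grid max=3 at (3,3)
Step 3: ant0:(0,3)->W->(0,2) | ant1:(3,3)->N->(2,3)
  grid max=2 at (0,2)
Step 4: ant0:(0,2)->E->(0,3) | ant1:(2,3)->S->(3,3)
  grid max=3 at (3,3)
Step 5: ant0:(0,3)->W->(0,2) | ant1:(3,3)->N->(2,3)
  grid max=2 at (0,2)
Step 6: ant0:(0,2)->E->(0,3) | ant1:(2,3)->S->(3,3)
  grid max=3 at (3,3)

(0,3) (3,3)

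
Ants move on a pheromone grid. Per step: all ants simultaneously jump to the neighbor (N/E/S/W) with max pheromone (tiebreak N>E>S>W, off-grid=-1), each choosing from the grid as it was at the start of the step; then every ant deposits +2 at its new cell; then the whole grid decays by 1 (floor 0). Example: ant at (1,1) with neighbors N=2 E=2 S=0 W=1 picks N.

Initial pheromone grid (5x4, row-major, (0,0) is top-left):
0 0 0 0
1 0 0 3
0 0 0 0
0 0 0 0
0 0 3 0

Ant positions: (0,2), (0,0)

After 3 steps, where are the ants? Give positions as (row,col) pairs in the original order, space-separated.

Step 1: ant0:(0,2)->E->(0,3) | ant1:(0,0)->S->(1,0)
  grid max=2 at (1,0)
Step 2: ant0:(0,3)->S->(1,3) | ant1:(1,0)->N->(0,0)
  grid max=3 at (1,3)
Step 3: ant0:(1,3)->N->(0,3) | ant1:(0,0)->S->(1,0)
  grid max=2 at (1,0)

(0,3) (1,0)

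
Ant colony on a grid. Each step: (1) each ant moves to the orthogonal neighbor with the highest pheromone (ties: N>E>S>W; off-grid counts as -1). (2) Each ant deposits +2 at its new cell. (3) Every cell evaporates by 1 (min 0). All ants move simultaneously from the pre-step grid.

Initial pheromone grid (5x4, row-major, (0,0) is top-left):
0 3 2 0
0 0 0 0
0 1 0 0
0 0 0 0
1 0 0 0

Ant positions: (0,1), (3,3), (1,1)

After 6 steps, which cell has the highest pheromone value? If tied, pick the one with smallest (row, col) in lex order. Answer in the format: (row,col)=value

Step 1: ant0:(0,1)->E->(0,2) | ant1:(3,3)->N->(2,3) | ant2:(1,1)->N->(0,1)
  grid max=4 at (0,1)
Step 2: ant0:(0,2)->W->(0,1) | ant1:(2,3)->N->(1,3) | ant2:(0,1)->E->(0,2)
  grid max=5 at (0,1)
Step 3: ant0:(0,1)->E->(0,2) | ant1:(1,3)->N->(0,3) | ant2:(0,2)->W->(0,1)
  grid max=6 at (0,1)
Step 4: ant0:(0,2)->W->(0,1) | ant1:(0,3)->W->(0,2) | ant2:(0,1)->E->(0,2)
  grid max=8 at (0,2)
Step 5: ant0:(0,1)->E->(0,2) | ant1:(0,2)->W->(0,1) | ant2:(0,2)->W->(0,1)
  grid max=10 at (0,1)
Step 6: ant0:(0,2)->W->(0,1) | ant1:(0,1)->E->(0,2) | ant2:(0,1)->E->(0,2)
  grid max=12 at (0,2)
Final grid:
  0 11 12 0
  0 0 0 0
  0 0 0 0
  0 0 0 0
  0 0 0 0
Max pheromone 12 at (0,2)

Answer: (0,2)=12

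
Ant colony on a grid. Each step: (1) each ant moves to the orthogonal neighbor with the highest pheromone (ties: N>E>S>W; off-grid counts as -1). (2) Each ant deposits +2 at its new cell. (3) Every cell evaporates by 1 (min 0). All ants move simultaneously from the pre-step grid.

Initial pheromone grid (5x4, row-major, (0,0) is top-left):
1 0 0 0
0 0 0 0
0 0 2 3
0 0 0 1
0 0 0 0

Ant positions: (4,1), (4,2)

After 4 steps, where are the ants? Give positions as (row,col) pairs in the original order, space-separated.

Step 1: ant0:(4,1)->N->(3,1) | ant1:(4,2)->N->(3,2)
  grid max=2 at (2,3)
Step 2: ant0:(3,1)->E->(3,2) | ant1:(3,2)->N->(2,2)
  grid max=2 at (2,2)
Step 3: ant0:(3,2)->N->(2,2) | ant1:(2,2)->S->(3,2)
  grid max=3 at (2,2)
Step 4: ant0:(2,2)->S->(3,2) | ant1:(3,2)->N->(2,2)
  grid max=4 at (2,2)

(3,2) (2,2)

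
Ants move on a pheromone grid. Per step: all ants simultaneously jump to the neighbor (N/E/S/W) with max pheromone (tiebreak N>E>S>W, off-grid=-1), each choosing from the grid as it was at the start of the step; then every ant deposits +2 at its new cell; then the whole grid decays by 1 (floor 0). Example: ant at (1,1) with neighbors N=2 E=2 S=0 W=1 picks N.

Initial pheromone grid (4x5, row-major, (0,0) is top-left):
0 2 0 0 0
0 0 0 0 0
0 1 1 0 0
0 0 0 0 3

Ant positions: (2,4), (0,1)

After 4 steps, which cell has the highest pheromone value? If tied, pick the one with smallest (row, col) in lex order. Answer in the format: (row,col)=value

Step 1: ant0:(2,4)->S->(3,4) | ant1:(0,1)->E->(0,2)
  grid max=4 at (3,4)
Step 2: ant0:(3,4)->N->(2,4) | ant1:(0,2)->W->(0,1)
  grid max=3 at (3,4)
Step 3: ant0:(2,4)->S->(3,4) | ant1:(0,1)->E->(0,2)
  grid max=4 at (3,4)
Step 4: ant0:(3,4)->N->(2,4) | ant1:(0,2)->W->(0,1)
  grid max=3 at (3,4)
Final grid:
  0 2 0 0 0
  0 0 0 0 0
  0 0 0 0 1
  0 0 0 0 3
Max pheromone 3 at (3,4)

Answer: (3,4)=3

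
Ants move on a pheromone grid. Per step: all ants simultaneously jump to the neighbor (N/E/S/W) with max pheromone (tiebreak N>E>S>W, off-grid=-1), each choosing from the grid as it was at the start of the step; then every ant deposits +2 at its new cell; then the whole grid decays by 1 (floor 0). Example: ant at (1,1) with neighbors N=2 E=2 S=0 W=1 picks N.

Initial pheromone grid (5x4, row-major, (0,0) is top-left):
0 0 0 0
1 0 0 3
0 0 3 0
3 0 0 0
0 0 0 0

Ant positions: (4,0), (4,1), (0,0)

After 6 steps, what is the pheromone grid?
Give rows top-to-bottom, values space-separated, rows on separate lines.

After step 1: ants at (3,0),(3,1),(1,0)
  0 0 0 0
  2 0 0 2
  0 0 2 0
  4 1 0 0
  0 0 0 0
After step 2: ants at (3,1),(3,0),(0,0)
  1 0 0 0
  1 0 0 1
  0 0 1 0
  5 2 0 0
  0 0 0 0
After step 3: ants at (3,0),(3,1),(1,0)
  0 0 0 0
  2 0 0 0
  0 0 0 0
  6 3 0 0
  0 0 0 0
After step 4: ants at (3,1),(3,0),(0,0)
  1 0 0 0
  1 0 0 0
  0 0 0 0
  7 4 0 0
  0 0 0 0
After step 5: ants at (3,0),(3,1),(1,0)
  0 0 0 0
  2 0 0 0
  0 0 0 0
  8 5 0 0
  0 0 0 0
After step 6: ants at (3,1),(3,0),(0,0)
  1 0 0 0
  1 0 0 0
  0 0 0 0
  9 6 0 0
  0 0 0 0

1 0 0 0
1 0 0 0
0 0 0 0
9 6 0 0
0 0 0 0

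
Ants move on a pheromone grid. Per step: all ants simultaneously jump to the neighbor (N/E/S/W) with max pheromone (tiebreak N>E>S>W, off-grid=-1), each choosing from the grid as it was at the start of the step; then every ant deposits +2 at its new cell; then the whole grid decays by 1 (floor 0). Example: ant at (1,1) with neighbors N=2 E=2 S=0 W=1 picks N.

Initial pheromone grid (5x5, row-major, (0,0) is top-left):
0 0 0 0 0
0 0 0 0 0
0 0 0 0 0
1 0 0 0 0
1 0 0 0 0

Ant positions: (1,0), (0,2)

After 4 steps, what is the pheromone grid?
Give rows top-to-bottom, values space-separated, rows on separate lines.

After step 1: ants at (0,0),(0,3)
  1 0 0 1 0
  0 0 0 0 0
  0 0 0 0 0
  0 0 0 0 0
  0 0 0 0 0
After step 2: ants at (0,1),(0,4)
  0 1 0 0 1
  0 0 0 0 0
  0 0 0 0 0
  0 0 0 0 0
  0 0 0 0 0
After step 3: ants at (0,2),(1,4)
  0 0 1 0 0
  0 0 0 0 1
  0 0 0 0 0
  0 0 0 0 0
  0 0 0 0 0
After step 4: ants at (0,3),(0,4)
  0 0 0 1 1
  0 0 0 0 0
  0 0 0 0 0
  0 0 0 0 0
  0 0 0 0 0

0 0 0 1 1
0 0 0 0 0
0 0 0 0 0
0 0 0 0 0
0 0 0 0 0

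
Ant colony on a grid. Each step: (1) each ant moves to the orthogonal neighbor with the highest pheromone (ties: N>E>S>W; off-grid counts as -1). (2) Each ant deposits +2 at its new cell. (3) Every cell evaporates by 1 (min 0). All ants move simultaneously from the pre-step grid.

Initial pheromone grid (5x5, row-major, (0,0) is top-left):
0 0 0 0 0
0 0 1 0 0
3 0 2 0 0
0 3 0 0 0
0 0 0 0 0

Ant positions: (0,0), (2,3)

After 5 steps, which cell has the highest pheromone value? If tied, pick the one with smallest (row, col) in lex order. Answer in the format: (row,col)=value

Answer: (2,2)=5

Derivation:
Step 1: ant0:(0,0)->E->(0,1) | ant1:(2,3)->W->(2,2)
  grid max=3 at (2,2)
Step 2: ant0:(0,1)->E->(0,2) | ant1:(2,2)->N->(1,2)
  grid max=2 at (2,2)
Step 3: ant0:(0,2)->S->(1,2) | ant1:(1,2)->S->(2,2)
  grid max=3 at (2,2)
Step 4: ant0:(1,2)->S->(2,2) | ant1:(2,2)->N->(1,2)
  grid max=4 at (2,2)
Step 5: ant0:(2,2)->N->(1,2) | ant1:(1,2)->S->(2,2)
  grid max=5 at (2,2)
Final grid:
  0 0 0 0 0
  0 0 4 0 0
  0 0 5 0 0
  0 0 0 0 0
  0 0 0 0 0
Max pheromone 5 at (2,2)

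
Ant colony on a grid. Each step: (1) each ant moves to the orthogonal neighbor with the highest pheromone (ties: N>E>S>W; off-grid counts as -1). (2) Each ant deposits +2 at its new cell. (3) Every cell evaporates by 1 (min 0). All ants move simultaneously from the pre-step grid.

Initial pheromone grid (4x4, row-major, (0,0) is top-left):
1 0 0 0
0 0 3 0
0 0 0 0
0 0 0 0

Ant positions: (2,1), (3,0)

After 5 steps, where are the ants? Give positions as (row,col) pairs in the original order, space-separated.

Step 1: ant0:(2,1)->N->(1,1) | ant1:(3,0)->N->(2,0)
  grid max=2 at (1,2)
Step 2: ant0:(1,1)->E->(1,2) | ant1:(2,0)->N->(1,0)
  grid max=3 at (1,2)
Step 3: ant0:(1,2)->N->(0,2) | ant1:(1,0)->N->(0,0)
  grid max=2 at (1,2)
Step 4: ant0:(0,2)->S->(1,2) | ant1:(0,0)->E->(0,1)
  grid max=3 at (1,2)
Step 5: ant0:(1,2)->N->(0,2) | ant1:(0,1)->E->(0,2)
  grid max=3 at (0,2)

(0,2) (0,2)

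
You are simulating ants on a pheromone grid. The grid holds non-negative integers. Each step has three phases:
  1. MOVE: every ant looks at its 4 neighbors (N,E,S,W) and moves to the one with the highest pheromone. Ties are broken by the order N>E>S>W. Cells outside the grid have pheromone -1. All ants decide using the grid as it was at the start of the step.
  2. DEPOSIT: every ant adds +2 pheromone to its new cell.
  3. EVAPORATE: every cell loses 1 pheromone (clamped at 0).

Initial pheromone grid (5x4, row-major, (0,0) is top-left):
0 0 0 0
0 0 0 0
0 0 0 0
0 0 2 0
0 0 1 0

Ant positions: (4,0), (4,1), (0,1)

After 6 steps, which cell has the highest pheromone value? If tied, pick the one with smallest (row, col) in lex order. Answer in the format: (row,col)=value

Step 1: ant0:(4,0)->N->(3,0) | ant1:(4,1)->E->(4,2) | ant2:(0,1)->E->(0,2)
  grid max=2 at (4,2)
Step 2: ant0:(3,0)->N->(2,0) | ant1:(4,2)->N->(3,2) | ant2:(0,2)->E->(0,3)
  grid max=2 at (3,2)
Step 3: ant0:(2,0)->N->(1,0) | ant1:(3,2)->S->(4,2) | ant2:(0,3)->S->(1,3)
  grid max=2 at (4,2)
Step 4: ant0:(1,0)->N->(0,0) | ant1:(4,2)->N->(3,2) | ant2:(1,3)->N->(0,3)
  grid max=2 at (3,2)
Step 5: ant0:(0,0)->E->(0,1) | ant1:(3,2)->S->(4,2) | ant2:(0,3)->S->(1,3)
  grid max=2 at (4,2)
Step 6: ant0:(0,1)->E->(0,2) | ant1:(4,2)->N->(3,2) | ant2:(1,3)->N->(0,3)
  grid max=2 at (3,2)
Final grid:
  0 0 1 1
  0 0 0 0
  0 0 0 0
  0 0 2 0
  0 0 1 0
Max pheromone 2 at (3,2)

Answer: (3,2)=2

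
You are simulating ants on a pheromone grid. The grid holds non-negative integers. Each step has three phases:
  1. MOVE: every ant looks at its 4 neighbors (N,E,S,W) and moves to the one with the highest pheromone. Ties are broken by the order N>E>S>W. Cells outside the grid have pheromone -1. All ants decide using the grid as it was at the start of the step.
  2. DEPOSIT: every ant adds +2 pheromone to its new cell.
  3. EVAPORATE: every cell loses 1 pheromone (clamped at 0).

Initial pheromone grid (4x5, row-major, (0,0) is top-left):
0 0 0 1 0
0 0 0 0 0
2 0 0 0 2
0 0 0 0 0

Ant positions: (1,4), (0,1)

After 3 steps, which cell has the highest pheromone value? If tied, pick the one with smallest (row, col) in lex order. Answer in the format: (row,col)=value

Step 1: ant0:(1,4)->S->(2,4) | ant1:(0,1)->E->(0,2)
  grid max=3 at (2,4)
Step 2: ant0:(2,4)->N->(1,4) | ant1:(0,2)->E->(0,3)
  grid max=2 at (2,4)
Step 3: ant0:(1,4)->S->(2,4) | ant1:(0,3)->E->(0,4)
  grid max=3 at (2,4)
Final grid:
  0 0 0 0 1
  0 0 0 0 0
  0 0 0 0 3
  0 0 0 0 0
Max pheromone 3 at (2,4)

Answer: (2,4)=3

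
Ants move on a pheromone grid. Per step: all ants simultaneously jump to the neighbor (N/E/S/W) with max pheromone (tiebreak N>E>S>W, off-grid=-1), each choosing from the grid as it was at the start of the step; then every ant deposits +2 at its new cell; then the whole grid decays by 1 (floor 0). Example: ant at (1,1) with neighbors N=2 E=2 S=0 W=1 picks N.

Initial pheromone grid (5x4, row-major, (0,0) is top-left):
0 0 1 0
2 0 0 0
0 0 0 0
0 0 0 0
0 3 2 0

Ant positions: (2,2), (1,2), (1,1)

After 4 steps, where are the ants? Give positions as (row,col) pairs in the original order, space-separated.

Step 1: ant0:(2,2)->N->(1,2) | ant1:(1,2)->N->(0,2) | ant2:(1,1)->W->(1,0)
  grid max=3 at (1,0)
Step 2: ant0:(1,2)->N->(0,2) | ant1:(0,2)->S->(1,2) | ant2:(1,0)->N->(0,0)
  grid max=3 at (0,2)
Step 3: ant0:(0,2)->S->(1,2) | ant1:(1,2)->N->(0,2) | ant2:(0,0)->S->(1,0)
  grid max=4 at (0,2)
Step 4: ant0:(1,2)->N->(0,2) | ant1:(0,2)->S->(1,2) | ant2:(1,0)->N->(0,0)
  grid max=5 at (0,2)

(0,2) (1,2) (0,0)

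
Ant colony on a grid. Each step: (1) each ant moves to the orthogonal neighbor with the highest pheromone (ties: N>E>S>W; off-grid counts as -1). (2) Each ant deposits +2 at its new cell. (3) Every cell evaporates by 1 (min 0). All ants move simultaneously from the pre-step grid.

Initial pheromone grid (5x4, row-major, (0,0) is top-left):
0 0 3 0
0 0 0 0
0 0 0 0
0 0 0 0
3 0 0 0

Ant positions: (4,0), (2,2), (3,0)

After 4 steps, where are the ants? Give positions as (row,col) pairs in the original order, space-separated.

Step 1: ant0:(4,0)->N->(3,0) | ant1:(2,2)->N->(1,2) | ant2:(3,0)->S->(4,0)
  grid max=4 at (4,0)
Step 2: ant0:(3,0)->S->(4,0) | ant1:(1,2)->N->(0,2) | ant2:(4,0)->N->(3,0)
  grid max=5 at (4,0)
Step 3: ant0:(4,0)->N->(3,0) | ant1:(0,2)->E->(0,3) | ant2:(3,0)->S->(4,0)
  grid max=6 at (4,0)
Step 4: ant0:(3,0)->S->(4,0) | ant1:(0,3)->W->(0,2) | ant2:(4,0)->N->(3,0)
  grid max=7 at (4,0)

(4,0) (0,2) (3,0)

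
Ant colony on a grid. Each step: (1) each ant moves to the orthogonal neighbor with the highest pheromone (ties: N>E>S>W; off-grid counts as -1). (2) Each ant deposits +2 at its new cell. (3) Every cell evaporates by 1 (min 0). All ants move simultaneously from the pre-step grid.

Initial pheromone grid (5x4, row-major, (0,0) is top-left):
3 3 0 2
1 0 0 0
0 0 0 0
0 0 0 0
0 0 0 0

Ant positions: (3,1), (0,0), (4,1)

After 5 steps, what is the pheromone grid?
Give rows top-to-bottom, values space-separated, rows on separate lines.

After step 1: ants at (2,1),(0,1),(3,1)
  2 4 0 1
  0 0 0 0
  0 1 0 0
  0 1 0 0
  0 0 0 0
After step 2: ants at (3,1),(0,0),(2,1)
  3 3 0 0
  0 0 0 0
  0 2 0 0
  0 2 0 0
  0 0 0 0
After step 3: ants at (2,1),(0,1),(3,1)
  2 4 0 0
  0 0 0 0
  0 3 0 0
  0 3 0 0
  0 0 0 0
After step 4: ants at (3,1),(0,0),(2,1)
  3 3 0 0
  0 0 0 0
  0 4 0 0
  0 4 0 0
  0 0 0 0
After step 5: ants at (2,1),(0,1),(3,1)
  2 4 0 0
  0 0 0 0
  0 5 0 0
  0 5 0 0
  0 0 0 0

2 4 0 0
0 0 0 0
0 5 0 0
0 5 0 0
0 0 0 0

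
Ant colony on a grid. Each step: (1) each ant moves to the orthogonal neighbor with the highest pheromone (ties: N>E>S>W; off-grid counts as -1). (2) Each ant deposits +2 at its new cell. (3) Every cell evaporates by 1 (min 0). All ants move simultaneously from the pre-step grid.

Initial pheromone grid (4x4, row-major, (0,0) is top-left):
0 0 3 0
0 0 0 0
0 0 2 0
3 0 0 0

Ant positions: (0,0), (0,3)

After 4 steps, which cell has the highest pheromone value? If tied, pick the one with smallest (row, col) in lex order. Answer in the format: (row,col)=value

Answer: (0,2)=7

Derivation:
Step 1: ant0:(0,0)->E->(0,1) | ant1:(0,3)->W->(0,2)
  grid max=4 at (0,2)
Step 2: ant0:(0,1)->E->(0,2) | ant1:(0,2)->W->(0,1)
  grid max=5 at (0,2)
Step 3: ant0:(0,2)->W->(0,1) | ant1:(0,1)->E->(0,2)
  grid max=6 at (0,2)
Step 4: ant0:(0,1)->E->(0,2) | ant1:(0,2)->W->(0,1)
  grid max=7 at (0,2)
Final grid:
  0 4 7 0
  0 0 0 0
  0 0 0 0
  0 0 0 0
Max pheromone 7 at (0,2)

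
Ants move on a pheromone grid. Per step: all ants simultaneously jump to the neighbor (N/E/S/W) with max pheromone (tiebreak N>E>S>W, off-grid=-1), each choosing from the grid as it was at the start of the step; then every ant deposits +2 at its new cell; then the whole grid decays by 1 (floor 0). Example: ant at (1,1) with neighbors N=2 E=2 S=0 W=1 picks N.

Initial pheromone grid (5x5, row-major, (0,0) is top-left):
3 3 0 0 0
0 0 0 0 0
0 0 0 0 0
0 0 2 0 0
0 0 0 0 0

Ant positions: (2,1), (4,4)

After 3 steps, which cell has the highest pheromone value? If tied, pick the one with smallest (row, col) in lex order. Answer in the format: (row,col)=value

Answer: (0,0)=2

Derivation:
Step 1: ant0:(2,1)->N->(1,1) | ant1:(4,4)->N->(3,4)
  grid max=2 at (0,0)
Step 2: ant0:(1,1)->N->(0,1) | ant1:(3,4)->N->(2,4)
  grid max=3 at (0,1)
Step 3: ant0:(0,1)->W->(0,0) | ant1:(2,4)->N->(1,4)
  grid max=2 at (0,0)
Final grid:
  2 2 0 0 0
  0 0 0 0 1
  0 0 0 0 0
  0 0 0 0 0
  0 0 0 0 0
Max pheromone 2 at (0,0)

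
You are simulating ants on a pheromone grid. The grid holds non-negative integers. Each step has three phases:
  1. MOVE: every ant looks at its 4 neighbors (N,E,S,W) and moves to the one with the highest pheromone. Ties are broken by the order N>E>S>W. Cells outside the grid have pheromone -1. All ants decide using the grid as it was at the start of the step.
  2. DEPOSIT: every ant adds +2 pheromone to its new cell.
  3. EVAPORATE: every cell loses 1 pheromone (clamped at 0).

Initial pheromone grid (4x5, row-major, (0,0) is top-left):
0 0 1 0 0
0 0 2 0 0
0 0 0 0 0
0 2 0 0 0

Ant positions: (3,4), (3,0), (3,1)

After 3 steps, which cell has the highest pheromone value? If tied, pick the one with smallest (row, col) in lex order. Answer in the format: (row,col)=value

Step 1: ant0:(3,4)->N->(2,4) | ant1:(3,0)->E->(3,1) | ant2:(3,1)->N->(2,1)
  grid max=3 at (3,1)
Step 2: ant0:(2,4)->N->(1,4) | ant1:(3,1)->N->(2,1) | ant2:(2,1)->S->(3,1)
  grid max=4 at (3,1)
Step 3: ant0:(1,4)->N->(0,4) | ant1:(2,1)->S->(3,1) | ant2:(3,1)->N->(2,1)
  grid max=5 at (3,1)
Final grid:
  0 0 0 0 1
  0 0 0 0 0
  0 3 0 0 0
  0 5 0 0 0
Max pheromone 5 at (3,1)

Answer: (3,1)=5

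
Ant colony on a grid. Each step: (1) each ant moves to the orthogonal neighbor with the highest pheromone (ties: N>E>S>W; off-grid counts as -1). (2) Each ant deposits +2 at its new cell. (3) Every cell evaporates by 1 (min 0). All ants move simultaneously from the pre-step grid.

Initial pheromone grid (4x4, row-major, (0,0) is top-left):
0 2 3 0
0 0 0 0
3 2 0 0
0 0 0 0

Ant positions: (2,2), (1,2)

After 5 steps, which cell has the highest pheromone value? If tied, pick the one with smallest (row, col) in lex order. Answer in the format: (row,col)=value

Answer: (0,2)=4

Derivation:
Step 1: ant0:(2,2)->W->(2,1) | ant1:(1,2)->N->(0,2)
  grid max=4 at (0,2)
Step 2: ant0:(2,1)->W->(2,0) | ant1:(0,2)->W->(0,1)
  grid max=3 at (0,2)
Step 3: ant0:(2,0)->E->(2,1) | ant1:(0,1)->E->(0,2)
  grid max=4 at (0,2)
Step 4: ant0:(2,1)->W->(2,0) | ant1:(0,2)->W->(0,1)
  grid max=3 at (0,2)
Step 5: ant0:(2,0)->E->(2,1) | ant1:(0,1)->E->(0,2)
  grid max=4 at (0,2)
Final grid:
  0 1 4 0
  0 0 0 0
  2 3 0 0
  0 0 0 0
Max pheromone 4 at (0,2)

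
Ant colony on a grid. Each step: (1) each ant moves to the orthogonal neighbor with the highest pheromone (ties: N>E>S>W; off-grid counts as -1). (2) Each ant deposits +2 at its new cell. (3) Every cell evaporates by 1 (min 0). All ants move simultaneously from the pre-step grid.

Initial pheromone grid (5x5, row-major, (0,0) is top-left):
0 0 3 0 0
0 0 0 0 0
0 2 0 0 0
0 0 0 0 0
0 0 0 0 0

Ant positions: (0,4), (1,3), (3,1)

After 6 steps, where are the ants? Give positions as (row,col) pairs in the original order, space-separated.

Step 1: ant0:(0,4)->S->(1,4) | ant1:(1,3)->N->(0,3) | ant2:(3,1)->N->(2,1)
  grid max=3 at (2,1)
Step 2: ant0:(1,4)->N->(0,4) | ant1:(0,3)->W->(0,2) | ant2:(2,1)->N->(1,1)
  grid max=3 at (0,2)
Step 3: ant0:(0,4)->S->(1,4) | ant1:(0,2)->E->(0,3) | ant2:(1,1)->S->(2,1)
  grid max=3 at (2,1)
Step 4: ant0:(1,4)->N->(0,4) | ant1:(0,3)->W->(0,2) | ant2:(2,1)->N->(1,1)
  grid max=3 at (0,2)
Step 5: ant0:(0,4)->S->(1,4) | ant1:(0,2)->E->(0,3) | ant2:(1,1)->S->(2,1)
  grid max=3 at (2,1)
Step 6: ant0:(1,4)->N->(0,4) | ant1:(0,3)->W->(0,2) | ant2:(2,1)->N->(1,1)
  grid max=3 at (0,2)

(0,4) (0,2) (1,1)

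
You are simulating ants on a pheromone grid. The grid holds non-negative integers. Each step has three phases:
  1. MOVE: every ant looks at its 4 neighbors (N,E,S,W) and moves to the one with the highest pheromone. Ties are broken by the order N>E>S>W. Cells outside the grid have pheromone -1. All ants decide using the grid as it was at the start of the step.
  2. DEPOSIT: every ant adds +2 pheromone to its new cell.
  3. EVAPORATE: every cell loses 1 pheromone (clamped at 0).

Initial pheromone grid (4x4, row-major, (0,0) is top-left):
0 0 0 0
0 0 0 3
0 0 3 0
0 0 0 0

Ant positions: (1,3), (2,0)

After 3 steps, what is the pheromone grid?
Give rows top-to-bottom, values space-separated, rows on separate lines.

After step 1: ants at (0,3),(1,0)
  0 0 0 1
  1 0 0 2
  0 0 2 0
  0 0 0 0
After step 2: ants at (1,3),(0,0)
  1 0 0 0
  0 0 0 3
  0 0 1 0
  0 0 0 0
After step 3: ants at (0,3),(0,1)
  0 1 0 1
  0 0 0 2
  0 0 0 0
  0 0 0 0

0 1 0 1
0 0 0 2
0 0 0 0
0 0 0 0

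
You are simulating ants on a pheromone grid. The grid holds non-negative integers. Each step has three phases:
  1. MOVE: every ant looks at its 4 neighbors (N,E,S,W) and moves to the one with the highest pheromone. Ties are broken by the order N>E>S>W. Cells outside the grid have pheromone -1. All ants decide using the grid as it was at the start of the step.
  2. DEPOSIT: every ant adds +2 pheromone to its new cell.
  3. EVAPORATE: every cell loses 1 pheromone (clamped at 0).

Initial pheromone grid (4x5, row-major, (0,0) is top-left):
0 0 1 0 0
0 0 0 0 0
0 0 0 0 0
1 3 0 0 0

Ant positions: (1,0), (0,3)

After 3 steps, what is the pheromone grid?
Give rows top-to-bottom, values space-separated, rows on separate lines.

After step 1: ants at (0,0),(0,2)
  1 0 2 0 0
  0 0 0 0 0
  0 0 0 0 0
  0 2 0 0 0
After step 2: ants at (0,1),(0,3)
  0 1 1 1 0
  0 0 0 0 0
  0 0 0 0 0
  0 1 0 0 0
After step 3: ants at (0,2),(0,2)
  0 0 4 0 0
  0 0 0 0 0
  0 0 0 0 0
  0 0 0 0 0

0 0 4 0 0
0 0 0 0 0
0 0 0 0 0
0 0 0 0 0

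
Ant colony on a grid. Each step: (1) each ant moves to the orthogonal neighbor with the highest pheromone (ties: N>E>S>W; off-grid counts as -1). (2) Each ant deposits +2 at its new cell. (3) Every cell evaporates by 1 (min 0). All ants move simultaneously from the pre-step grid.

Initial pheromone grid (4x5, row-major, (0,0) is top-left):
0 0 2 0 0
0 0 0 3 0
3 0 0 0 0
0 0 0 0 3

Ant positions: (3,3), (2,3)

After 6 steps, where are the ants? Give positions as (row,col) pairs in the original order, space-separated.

Step 1: ant0:(3,3)->E->(3,4) | ant1:(2,3)->N->(1,3)
  grid max=4 at (1,3)
Step 2: ant0:(3,4)->N->(2,4) | ant1:(1,3)->N->(0,3)
  grid max=3 at (1,3)
Step 3: ant0:(2,4)->S->(3,4) | ant1:(0,3)->S->(1,3)
  grid max=4 at (1,3)
Step 4: ant0:(3,4)->N->(2,4) | ant1:(1,3)->N->(0,3)
  grid max=3 at (1,3)
Step 5: ant0:(2,4)->S->(3,4) | ant1:(0,3)->S->(1,3)
  grid max=4 at (1,3)
Step 6: ant0:(3,4)->N->(2,4) | ant1:(1,3)->N->(0,3)
  grid max=3 at (1,3)

(2,4) (0,3)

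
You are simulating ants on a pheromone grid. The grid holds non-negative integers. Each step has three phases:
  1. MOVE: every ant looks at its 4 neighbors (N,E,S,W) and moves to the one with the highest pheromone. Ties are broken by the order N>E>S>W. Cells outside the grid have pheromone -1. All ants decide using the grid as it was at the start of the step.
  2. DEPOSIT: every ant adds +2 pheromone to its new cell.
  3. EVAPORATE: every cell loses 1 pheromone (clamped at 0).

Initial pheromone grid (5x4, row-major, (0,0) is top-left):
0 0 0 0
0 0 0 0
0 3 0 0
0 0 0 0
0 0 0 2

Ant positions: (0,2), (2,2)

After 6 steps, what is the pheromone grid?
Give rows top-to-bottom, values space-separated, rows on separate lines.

After step 1: ants at (0,3),(2,1)
  0 0 0 1
  0 0 0 0
  0 4 0 0
  0 0 0 0
  0 0 0 1
After step 2: ants at (1,3),(1,1)
  0 0 0 0
  0 1 0 1
  0 3 0 0
  0 0 0 0
  0 0 0 0
After step 3: ants at (0,3),(2,1)
  0 0 0 1
  0 0 0 0
  0 4 0 0
  0 0 0 0
  0 0 0 0
After step 4: ants at (1,3),(1,1)
  0 0 0 0
  0 1 0 1
  0 3 0 0
  0 0 0 0
  0 0 0 0
After step 5: ants at (0,3),(2,1)
  0 0 0 1
  0 0 0 0
  0 4 0 0
  0 0 0 0
  0 0 0 0
After step 6: ants at (1,3),(1,1)
  0 0 0 0
  0 1 0 1
  0 3 0 0
  0 0 0 0
  0 0 0 0

0 0 0 0
0 1 0 1
0 3 0 0
0 0 0 0
0 0 0 0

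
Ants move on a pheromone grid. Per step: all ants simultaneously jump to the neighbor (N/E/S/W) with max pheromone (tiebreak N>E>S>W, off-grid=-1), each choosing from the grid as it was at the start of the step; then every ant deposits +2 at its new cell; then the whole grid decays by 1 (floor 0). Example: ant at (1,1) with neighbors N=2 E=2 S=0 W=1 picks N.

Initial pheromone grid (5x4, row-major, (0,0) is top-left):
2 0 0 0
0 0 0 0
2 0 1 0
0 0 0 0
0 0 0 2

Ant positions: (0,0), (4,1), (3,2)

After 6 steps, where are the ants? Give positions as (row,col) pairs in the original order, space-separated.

Step 1: ant0:(0,0)->E->(0,1) | ant1:(4,1)->N->(3,1) | ant2:(3,2)->N->(2,2)
  grid max=2 at (2,2)
Step 2: ant0:(0,1)->W->(0,0) | ant1:(3,1)->N->(2,1) | ant2:(2,2)->N->(1,2)
  grid max=2 at (0,0)
Step 3: ant0:(0,0)->E->(0,1) | ant1:(2,1)->E->(2,2) | ant2:(1,2)->S->(2,2)
  grid max=4 at (2,2)
Step 4: ant0:(0,1)->W->(0,0) | ant1:(2,2)->N->(1,2) | ant2:(2,2)->N->(1,2)
  grid max=3 at (1,2)
Step 5: ant0:(0,0)->E->(0,1) | ant1:(1,2)->S->(2,2) | ant2:(1,2)->S->(2,2)
  grid max=6 at (2,2)
Step 6: ant0:(0,1)->W->(0,0) | ant1:(2,2)->N->(1,2) | ant2:(2,2)->N->(1,2)
  grid max=5 at (1,2)

(0,0) (1,2) (1,2)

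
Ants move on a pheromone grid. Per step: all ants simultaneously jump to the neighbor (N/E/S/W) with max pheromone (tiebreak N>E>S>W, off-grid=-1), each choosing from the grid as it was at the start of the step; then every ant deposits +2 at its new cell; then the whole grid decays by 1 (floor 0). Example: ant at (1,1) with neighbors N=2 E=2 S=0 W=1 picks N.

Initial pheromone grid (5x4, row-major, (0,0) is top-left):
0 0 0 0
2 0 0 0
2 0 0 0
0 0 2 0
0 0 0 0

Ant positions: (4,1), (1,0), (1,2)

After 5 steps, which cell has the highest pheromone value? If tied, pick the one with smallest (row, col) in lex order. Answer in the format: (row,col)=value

Answer: (2,0)=3

Derivation:
Step 1: ant0:(4,1)->N->(3,1) | ant1:(1,0)->S->(2,0) | ant2:(1,2)->N->(0,2)
  grid max=3 at (2,0)
Step 2: ant0:(3,1)->E->(3,2) | ant1:(2,0)->N->(1,0) | ant2:(0,2)->E->(0,3)
  grid max=2 at (1,0)
Step 3: ant0:(3,2)->N->(2,2) | ant1:(1,0)->S->(2,0) | ant2:(0,3)->S->(1,3)
  grid max=3 at (2,0)
Step 4: ant0:(2,2)->S->(3,2) | ant1:(2,0)->N->(1,0) | ant2:(1,3)->N->(0,3)
  grid max=2 at (1,0)
Step 5: ant0:(3,2)->N->(2,2) | ant1:(1,0)->S->(2,0) | ant2:(0,3)->S->(1,3)
  grid max=3 at (2,0)
Final grid:
  0 0 0 0
  1 0 0 1
  3 0 1 0
  0 0 1 0
  0 0 0 0
Max pheromone 3 at (2,0)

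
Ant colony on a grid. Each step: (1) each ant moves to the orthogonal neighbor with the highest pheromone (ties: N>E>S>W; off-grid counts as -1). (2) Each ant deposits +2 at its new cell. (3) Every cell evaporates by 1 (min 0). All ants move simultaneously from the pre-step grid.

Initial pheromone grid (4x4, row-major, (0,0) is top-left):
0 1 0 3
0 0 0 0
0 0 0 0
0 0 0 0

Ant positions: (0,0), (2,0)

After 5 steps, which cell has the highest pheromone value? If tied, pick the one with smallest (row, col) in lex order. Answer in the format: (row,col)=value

Step 1: ant0:(0,0)->E->(0,1) | ant1:(2,0)->N->(1,0)
  grid max=2 at (0,1)
Step 2: ant0:(0,1)->E->(0,2) | ant1:(1,0)->N->(0,0)
  grid max=1 at (0,0)
Step 3: ant0:(0,2)->E->(0,3) | ant1:(0,0)->E->(0,1)
  grid max=2 at (0,1)
Step 4: ant0:(0,3)->S->(1,3) | ant1:(0,1)->E->(0,2)
  grid max=1 at (0,1)
Step 5: ant0:(1,3)->N->(0,3) | ant1:(0,2)->E->(0,3)
  grid max=4 at (0,3)
Final grid:
  0 0 0 4
  0 0 0 0
  0 0 0 0
  0 0 0 0
Max pheromone 4 at (0,3)

Answer: (0,3)=4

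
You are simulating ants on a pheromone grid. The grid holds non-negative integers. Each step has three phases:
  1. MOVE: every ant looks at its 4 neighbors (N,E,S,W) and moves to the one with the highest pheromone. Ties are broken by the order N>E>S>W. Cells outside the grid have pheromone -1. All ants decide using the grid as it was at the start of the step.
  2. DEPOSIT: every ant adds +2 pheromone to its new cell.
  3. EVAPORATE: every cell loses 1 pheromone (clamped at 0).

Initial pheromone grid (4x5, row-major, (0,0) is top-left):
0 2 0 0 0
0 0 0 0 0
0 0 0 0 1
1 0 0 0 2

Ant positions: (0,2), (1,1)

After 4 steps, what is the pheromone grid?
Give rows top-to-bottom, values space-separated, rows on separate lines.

After step 1: ants at (0,1),(0,1)
  0 5 0 0 0
  0 0 0 0 0
  0 0 0 0 0
  0 0 0 0 1
After step 2: ants at (0,2),(0,2)
  0 4 3 0 0
  0 0 0 0 0
  0 0 0 0 0
  0 0 0 0 0
After step 3: ants at (0,1),(0,1)
  0 7 2 0 0
  0 0 0 0 0
  0 0 0 0 0
  0 0 0 0 0
After step 4: ants at (0,2),(0,2)
  0 6 5 0 0
  0 0 0 0 0
  0 0 0 0 0
  0 0 0 0 0

0 6 5 0 0
0 0 0 0 0
0 0 0 0 0
0 0 0 0 0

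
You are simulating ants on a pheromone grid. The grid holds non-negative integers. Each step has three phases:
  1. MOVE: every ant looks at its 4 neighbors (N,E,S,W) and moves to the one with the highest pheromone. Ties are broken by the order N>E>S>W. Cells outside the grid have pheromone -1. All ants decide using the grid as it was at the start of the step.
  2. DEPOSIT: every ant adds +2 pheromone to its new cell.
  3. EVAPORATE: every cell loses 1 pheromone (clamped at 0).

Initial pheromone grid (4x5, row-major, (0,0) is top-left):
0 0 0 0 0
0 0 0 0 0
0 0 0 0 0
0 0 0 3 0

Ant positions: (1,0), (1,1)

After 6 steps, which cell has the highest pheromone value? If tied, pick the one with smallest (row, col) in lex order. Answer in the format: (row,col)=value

Answer: (0,0)=6

Derivation:
Step 1: ant0:(1,0)->N->(0,0) | ant1:(1,1)->N->(0,1)
  grid max=2 at (3,3)
Step 2: ant0:(0,0)->E->(0,1) | ant1:(0,1)->W->(0,0)
  grid max=2 at (0,0)
Step 3: ant0:(0,1)->W->(0,0) | ant1:(0,0)->E->(0,1)
  grid max=3 at (0,0)
Step 4: ant0:(0,0)->E->(0,1) | ant1:(0,1)->W->(0,0)
  grid max=4 at (0,0)
Step 5: ant0:(0,1)->W->(0,0) | ant1:(0,0)->E->(0,1)
  grid max=5 at (0,0)
Step 6: ant0:(0,0)->E->(0,1) | ant1:(0,1)->W->(0,0)
  grid max=6 at (0,0)
Final grid:
  6 6 0 0 0
  0 0 0 0 0
  0 0 0 0 0
  0 0 0 0 0
Max pheromone 6 at (0,0)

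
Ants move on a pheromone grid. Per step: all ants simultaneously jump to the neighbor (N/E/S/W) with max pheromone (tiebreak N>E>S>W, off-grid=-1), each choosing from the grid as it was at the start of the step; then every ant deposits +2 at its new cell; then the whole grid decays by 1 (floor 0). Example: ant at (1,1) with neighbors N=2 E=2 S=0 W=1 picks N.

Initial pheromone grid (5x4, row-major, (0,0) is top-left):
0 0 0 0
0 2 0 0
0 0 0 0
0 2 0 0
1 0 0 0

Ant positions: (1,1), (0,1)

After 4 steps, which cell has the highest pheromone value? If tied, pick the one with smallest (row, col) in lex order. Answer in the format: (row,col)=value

Answer: (1,1)=6

Derivation:
Step 1: ant0:(1,1)->N->(0,1) | ant1:(0,1)->S->(1,1)
  grid max=3 at (1,1)
Step 2: ant0:(0,1)->S->(1,1) | ant1:(1,1)->N->(0,1)
  grid max=4 at (1,1)
Step 3: ant0:(1,1)->N->(0,1) | ant1:(0,1)->S->(1,1)
  grid max=5 at (1,1)
Step 4: ant0:(0,1)->S->(1,1) | ant1:(1,1)->N->(0,1)
  grid max=6 at (1,1)
Final grid:
  0 4 0 0
  0 6 0 0
  0 0 0 0
  0 0 0 0
  0 0 0 0
Max pheromone 6 at (1,1)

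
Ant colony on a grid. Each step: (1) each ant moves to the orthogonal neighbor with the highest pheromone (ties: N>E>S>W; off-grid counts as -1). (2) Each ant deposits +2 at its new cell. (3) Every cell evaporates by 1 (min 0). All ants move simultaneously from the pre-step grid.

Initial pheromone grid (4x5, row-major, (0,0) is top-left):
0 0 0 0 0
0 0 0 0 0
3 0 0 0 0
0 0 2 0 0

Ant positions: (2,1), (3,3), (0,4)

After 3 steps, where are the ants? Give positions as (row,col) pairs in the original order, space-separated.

Step 1: ant0:(2,1)->W->(2,0) | ant1:(3,3)->W->(3,2) | ant2:(0,4)->S->(1,4)
  grid max=4 at (2,0)
Step 2: ant0:(2,0)->N->(1,0) | ant1:(3,2)->N->(2,2) | ant2:(1,4)->N->(0,4)
  grid max=3 at (2,0)
Step 3: ant0:(1,0)->S->(2,0) | ant1:(2,2)->S->(3,2) | ant2:(0,4)->S->(1,4)
  grid max=4 at (2,0)

(2,0) (3,2) (1,4)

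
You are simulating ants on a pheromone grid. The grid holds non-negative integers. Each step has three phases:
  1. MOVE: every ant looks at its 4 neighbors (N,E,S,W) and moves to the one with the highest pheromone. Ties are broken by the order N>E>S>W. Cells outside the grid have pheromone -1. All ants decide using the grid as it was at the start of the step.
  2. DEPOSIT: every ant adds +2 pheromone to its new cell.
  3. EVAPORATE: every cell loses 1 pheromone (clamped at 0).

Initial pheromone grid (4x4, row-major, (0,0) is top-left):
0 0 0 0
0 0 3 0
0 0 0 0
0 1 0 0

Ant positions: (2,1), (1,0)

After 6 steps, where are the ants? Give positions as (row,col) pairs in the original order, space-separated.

Step 1: ant0:(2,1)->S->(3,1) | ant1:(1,0)->N->(0,0)
  grid max=2 at (1,2)
Step 2: ant0:(3,1)->N->(2,1) | ant1:(0,0)->E->(0,1)
  grid max=1 at (0,1)
Step 3: ant0:(2,1)->S->(3,1) | ant1:(0,1)->E->(0,2)
  grid max=2 at (3,1)
Step 4: ant0:(3,1)->N->(2,1) | ant1:(0,2)->E->(0,3)
  grid max=1 at (0,3)
Step 5: ant0:(2,1)->S->(3,1) | ant1:(0,3)->S->(1,3)
  grid max=2 at (3,1)
Step 6: ant0:(3,1)->N->(2,1) | ant1:(1,3)->N->(0,3)
  grid max=1 at (0,3)

(2,1) (0,3)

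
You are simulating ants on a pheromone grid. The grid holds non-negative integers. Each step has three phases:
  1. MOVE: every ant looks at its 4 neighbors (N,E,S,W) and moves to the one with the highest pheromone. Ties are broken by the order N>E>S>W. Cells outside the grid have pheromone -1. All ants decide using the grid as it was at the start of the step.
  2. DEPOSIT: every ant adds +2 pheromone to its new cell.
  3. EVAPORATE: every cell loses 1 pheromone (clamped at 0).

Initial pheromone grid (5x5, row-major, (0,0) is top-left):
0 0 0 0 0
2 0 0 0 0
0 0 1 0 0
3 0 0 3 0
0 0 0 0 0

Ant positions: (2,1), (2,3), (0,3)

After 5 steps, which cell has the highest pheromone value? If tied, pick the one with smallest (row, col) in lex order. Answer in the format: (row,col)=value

Answer: (3,3)=4

Derivation:
Step 1: ant0:(2,1)->E->(2,2) | ant1:(2,3)->S->(3,3) | ant2:(0,3)->E->(0,4)
  grid max=4 at (3,3)
Step 2: ant0:(2,2)->N->(1,2) | ant1:(3,3)->N->(2,3) | ant2:(0,4)->S->(1,4)
  grid max=3 at (3,3)
Step 3: ant0:(1,2)->S->(2,2) | ant1:(2,3)->S->(3,3) | ant2:(1,4)->N->(0,4)
  grid max=4 at (3,3)
Step 4: ant0:(2,2)->N->(1,2) | ant1:(3,3)->N->(2,3) | ant2:(0,4)->S->(1,4)
  grid max=3 at (3,3)
Step 5: ant0:(1,2)->S->(2,2) | ant1:(2,3)->S->(3,3) | ant2:(1,4)->N->(0,4)
  grid max=4 at (3,3)
Final grid:
  0 0 0 0 1
  0 0 0 0 0
  0 0 2 0 0
  0 0 0 4 0
  0 0 0 0 0
Max pheromone 4 at (3,3)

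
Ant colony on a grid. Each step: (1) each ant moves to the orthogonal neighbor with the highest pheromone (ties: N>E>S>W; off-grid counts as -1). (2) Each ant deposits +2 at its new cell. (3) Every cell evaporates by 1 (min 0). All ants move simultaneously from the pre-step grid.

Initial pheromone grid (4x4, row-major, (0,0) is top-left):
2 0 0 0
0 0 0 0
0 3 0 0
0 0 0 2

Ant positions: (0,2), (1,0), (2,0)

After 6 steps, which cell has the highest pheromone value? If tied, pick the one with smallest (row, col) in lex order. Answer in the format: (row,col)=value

Step 1: ant0:(0,2)->E->(0,3) | ant1:(1,0)->N->(0,0) | ant2:(2,0)->E->(2,1)
  grid max=4 at (2,1)
Step 2: ant0:(0,3)->S->(1,3) | ant1:(0,0)->E->(0,1) | ant2:(2,1)->N->(1,1)
  grid max=3 at (2,1)
Step 3: ant0:(1,3)->N->(0,3) | ant1:(0,1)->W->(0,0) | ant2:(1,1)->S->(2,1)
  grid max=4 at (2,1)
Step 4: ant0:(0,3)->S->(1,3) | ant1:(0,0)->E->(0,1) | ant2:(2,1)->N->(1,1)
  grid max=3 at (2,1)
Step 5: ant0:(1,3)->N->(0,3) | ant1:(0,1)->W->(0,0) | ant2:(1,1)->S->(2,1)
  grid max=4 at (2,1)
Step 6: ant0:(0,3)->S->(1,3) | ant1:(0,0)->E->(0,1) | ant2:(2,1)->N->(1,1)
  grid max=3 at (2,1)
Final grid:
  2 1 0 0
  0 1 0 1
  0 3 0 0
  0 0 0 0
Max pheromone 3 at (2,1)

Answer: (2,1)=3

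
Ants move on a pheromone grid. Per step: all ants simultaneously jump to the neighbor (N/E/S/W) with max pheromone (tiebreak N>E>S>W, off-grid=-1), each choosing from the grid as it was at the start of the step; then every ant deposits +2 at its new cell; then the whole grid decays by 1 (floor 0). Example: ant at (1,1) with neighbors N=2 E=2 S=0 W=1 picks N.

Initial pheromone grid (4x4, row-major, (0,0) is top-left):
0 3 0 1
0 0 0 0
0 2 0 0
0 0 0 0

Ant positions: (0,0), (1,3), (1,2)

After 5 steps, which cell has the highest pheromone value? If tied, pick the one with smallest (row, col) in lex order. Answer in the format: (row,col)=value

Answer: (0,1)=12

Derivation:
Step 1: ant0:(0,0)->E->(0,1) | ant1:(1,3)->N->(0,3) | ant2:(1,2)->N->(0,2)
  grid max=4 at (0,1)
Step 2: ant0:(0,1)->E->(0,2) | ant1:(0,3)->W->(0,2) | ant2:(0,2)->W->(0,1)
  grid max=5 at (0,1)
Step 3: ant0:(0,2)->W->(0,1) | ant1:(0,2)->W->(0,1) | ant2:(0,1)->E->(0,2)
  grid max=8 at (0,1)
Step 4: ant0:(0,1)->E->(0,2) | ant1:(0,1)->E->(0,2) | ant2:(0,2)->W->(0,1)
  grid max=9 at (0,1)
Step 5: ant0:(0,2)->W->(0,1) | ant1:(0,2)->W->(0,1) | ant2:(0,1)->E->(0,2)
  grid max=12 at (0,1)
Final grid:
  0 12 9 0
  0 0 0 0
  0 0 0 0
  0 0 0 0
Max pheromone 12 at (0,1)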